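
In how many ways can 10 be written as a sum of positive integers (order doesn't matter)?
Pentagonal recurrence p(n) = p(n-1) + p(n-2) - p(n-5) - p(n-7) + p(n-12) + p(n-15) - ... gives p(0..9) = 1, 1, 2, 3, 5, 7, 11, 15, 22, 30. p(10) = p(9) + p(8) - p(5) - p(3) = 30 + 22 - 7 - 3 = 42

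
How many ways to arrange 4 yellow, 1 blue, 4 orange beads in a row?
9! / (4! × 1! × 4!) = 630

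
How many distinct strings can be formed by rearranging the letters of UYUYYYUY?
8! / (3! × 5!) = 56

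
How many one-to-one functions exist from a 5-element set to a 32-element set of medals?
P(32,5) = 32!/(32-5)! = 24165120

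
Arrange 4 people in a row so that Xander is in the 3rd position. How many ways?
Fix one position: (4-1)! = 6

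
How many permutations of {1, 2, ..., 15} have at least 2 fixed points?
Exactly j fixed points: C(15,j)·!(15-j); sum over j ≥ 2 (derangement numbers via !m = (m-1)·(!(m-1) + !(m-2)): !0..!13 = 1, 0, 1, 2, 9, 44, 265, 1854, 14833, 133496, 1334961, 14684570, 176214841, 2290792932). Σ_{j=2}^{15} C(15,j)·!(15-j) = C(15,2)·!13 + C(15,3)·!12 + C(15,4)·!11 + C(15,5)·!10 + C(15,6)·!9 + C(15,7)·!8 + C(15,8)·!7 + C(15,9)·!6 + C(15,10)·!5 + C(15,11)·!4 + C(15,12)·!3 + C(15,13)·!2 + C(15,14)·!1 + C(15,15)·!0 = 105·2290792932 + 455·176214841 + 1365·14684570 + 3003·1334961 + 5005·133496 + 6435·14833 + 6435·1854 + 5005·265 + 3003·44 + 1365·9 + 455·2 + 105·1 + 15·0 + 1·1 = 345541336531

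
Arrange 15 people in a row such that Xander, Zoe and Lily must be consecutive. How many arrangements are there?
Treat the 3 as one block: (15-3+1)! × 3! = 6227020800 × 6 = 37362124800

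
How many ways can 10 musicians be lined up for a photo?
10! = 3628800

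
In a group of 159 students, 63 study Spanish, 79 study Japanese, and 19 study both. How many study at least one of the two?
|A∪B| = |A| + |B| - |A∩B| = 63 + 79 - 19 = 123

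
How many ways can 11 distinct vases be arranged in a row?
11! = 39916800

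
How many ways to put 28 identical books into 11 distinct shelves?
C(28+11-1, 11-1) = C(38, 10) = 472733756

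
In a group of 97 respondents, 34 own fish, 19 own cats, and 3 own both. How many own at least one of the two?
|A∪B| = |A| + |B| - |A∩B| = 34 + 19 - 3 = 50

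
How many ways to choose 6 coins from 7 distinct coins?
C(7,6) = 7!/(6!×1!) = 7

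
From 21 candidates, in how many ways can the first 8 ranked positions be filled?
P(21,8) = 21!/(21-8)! = 8204716800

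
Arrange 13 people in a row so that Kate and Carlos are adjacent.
Treat as block: (13-1)! × 2! = 479001600 × 2 = 958003200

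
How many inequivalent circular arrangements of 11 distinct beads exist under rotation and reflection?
(11-1)!/2 = 3628800/2 = 1814400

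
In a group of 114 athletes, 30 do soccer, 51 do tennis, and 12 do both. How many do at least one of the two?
|A∪B| = |A| + |B| - |A∩B| = 30 + 51 - 12 = 69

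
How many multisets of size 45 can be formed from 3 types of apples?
C(45+3-1, 3-1) = C(47, 2) = 1081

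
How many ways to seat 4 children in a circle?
Circular: fix one position, arrange the rest. (4-1)! = 6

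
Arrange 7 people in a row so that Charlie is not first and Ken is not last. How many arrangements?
By inclusion-exclusion: 7! - 2×(7-1)! + (7-2)! = 5040 - 1440 + 120 = 3720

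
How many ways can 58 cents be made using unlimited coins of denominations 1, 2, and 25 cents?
Coefficient of x^58 in 1/(1-x^1) · 1/(1-x^2) · 1/(1-x^25). Case on j = number of 25-cent coins (j = 0..2); remainder r = 58 - 25j is made from {1,2} in ⌊r/2⌋+1 ways. r = 58, 33, 8 → 30 + 17 + 5 = 52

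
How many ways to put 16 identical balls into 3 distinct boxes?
C(16+3-1, 3-1) = C(18, 2) = 153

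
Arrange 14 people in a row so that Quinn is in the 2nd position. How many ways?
Fix one position: (14-1)! = 6227020800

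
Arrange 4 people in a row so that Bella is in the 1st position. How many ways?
Fix one position: (4-1)! = 6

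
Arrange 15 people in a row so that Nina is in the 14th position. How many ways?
Fix one position: (15-1)! = 87178291200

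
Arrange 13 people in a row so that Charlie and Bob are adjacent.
Treat as block: (13-1)! × 2! = 479001600 × 2 = 958003200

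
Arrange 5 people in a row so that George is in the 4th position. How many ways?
Fix one position: (5-1)! = 24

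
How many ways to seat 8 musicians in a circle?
Circular: fix one position, arrange the rest. (8-1)! = 5040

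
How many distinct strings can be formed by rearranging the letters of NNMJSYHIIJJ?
11! / (1! × 1! × 2! × 3! × 2! × 1! × 1!) = 1663200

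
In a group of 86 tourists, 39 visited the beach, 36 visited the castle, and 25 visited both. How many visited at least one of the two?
|A∪B| = |A| + |B| - |A∩B| = 39 + 36 - 25 = 50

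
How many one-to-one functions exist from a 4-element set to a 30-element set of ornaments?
P(30,4) = 30!/(30-4)! = 657720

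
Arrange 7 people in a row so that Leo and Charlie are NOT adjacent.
Total - adjacent = 7! - (7-1)!×2 = 5040 - 1440 = 3600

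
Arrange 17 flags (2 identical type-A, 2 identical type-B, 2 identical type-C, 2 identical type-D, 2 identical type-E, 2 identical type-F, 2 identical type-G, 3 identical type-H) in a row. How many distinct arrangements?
17! / (2! × 2! × 2! × 2! × 2! × 2! × 2! × 3!) = 463134672000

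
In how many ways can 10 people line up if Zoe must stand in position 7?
Fix one position: (10-1)! = 362880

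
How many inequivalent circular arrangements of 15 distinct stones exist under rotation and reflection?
(15-1)!/2 = 87178291200/2 = 43589145600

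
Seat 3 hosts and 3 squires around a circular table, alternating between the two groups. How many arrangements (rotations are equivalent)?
Fix one of the hosts: (3-1)! ways for the remaining hosts, × 3! ways for the squires = 2 × 6 = 12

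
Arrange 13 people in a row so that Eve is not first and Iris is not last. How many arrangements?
By inclusion-exclusion: 13! - 2×(13-1)! + (13-2)! = 6227020800 - 958003200 + 39916800 = 5308934400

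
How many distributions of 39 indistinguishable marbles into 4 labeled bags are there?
C(39+4-1, 4-1) = C(42, 3) = 11480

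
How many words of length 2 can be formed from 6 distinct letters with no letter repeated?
P(6,2) = 6!/(6-2)! = 30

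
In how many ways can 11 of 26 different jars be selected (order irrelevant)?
C(26,11) = 26!/(11!×15!) = 7726160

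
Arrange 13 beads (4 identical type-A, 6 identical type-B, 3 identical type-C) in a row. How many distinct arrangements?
13! / (4! × 6! × 3!) = 60060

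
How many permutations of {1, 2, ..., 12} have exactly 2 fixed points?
Choose the 2 fixed points C(12,2) = 66, derange the rest: !10 = Σ_{j=0}^{10} (-1)^j·10!/j! = 3628800 - 3628800 + 1814400 - 604800 + 151200 - 30240 + 5040 - 720 + 90 - 10 + 1 = 1334961. Product = 66 × 1334961 = 88107426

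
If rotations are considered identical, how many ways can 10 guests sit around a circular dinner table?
Circular: fix one position, arrange the rest. (10-1)! = 362880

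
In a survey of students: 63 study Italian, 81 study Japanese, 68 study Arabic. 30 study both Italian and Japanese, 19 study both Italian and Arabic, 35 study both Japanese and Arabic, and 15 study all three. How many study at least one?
|A∪B∪C| = 63+81+68-30-19-35+15 = 143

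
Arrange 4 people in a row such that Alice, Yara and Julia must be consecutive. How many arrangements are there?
Treat the 3 as one block: (4-3+1)! × 3! = 2 × 6 = 12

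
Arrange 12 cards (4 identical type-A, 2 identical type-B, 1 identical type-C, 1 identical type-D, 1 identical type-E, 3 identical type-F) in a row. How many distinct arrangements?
12! / (4! × 2! × 1! × 1! × 1! × 3!) = 1663200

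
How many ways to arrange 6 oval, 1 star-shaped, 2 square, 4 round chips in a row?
13! / (6! × 1! × 2! × 4!) = 180180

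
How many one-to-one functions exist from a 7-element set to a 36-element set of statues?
P(36,7) = 36!/(36-7)! = 42072307200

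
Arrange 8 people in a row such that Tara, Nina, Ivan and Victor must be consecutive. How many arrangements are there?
Treat the 4 as one block: (8-4+1)! × 4! = 120 × 24 = 2880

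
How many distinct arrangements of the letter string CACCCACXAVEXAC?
14! / (6! × 2! × 1! × 4! × 1!) = 2522520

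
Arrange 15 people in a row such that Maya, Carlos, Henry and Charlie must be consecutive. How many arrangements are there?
Treat the 4 as one block: (15-4+1)! × 4! = 479001600 × 24 = 11496038400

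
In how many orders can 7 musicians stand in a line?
7! = 5040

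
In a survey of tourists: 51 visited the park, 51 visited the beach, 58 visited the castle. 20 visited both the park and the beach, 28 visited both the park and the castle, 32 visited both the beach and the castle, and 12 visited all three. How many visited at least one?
|A∪B∪C| = 51+51+58-20-28-32+12 = 92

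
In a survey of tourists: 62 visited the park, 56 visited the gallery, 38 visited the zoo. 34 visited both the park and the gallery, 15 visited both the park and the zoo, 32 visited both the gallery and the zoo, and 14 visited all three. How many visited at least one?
|A∪B∪C| = 62+56+38-34-15-32+14 = 89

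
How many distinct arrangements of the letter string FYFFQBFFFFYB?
12! / (2! × 7! × 2! × 1!) = 23760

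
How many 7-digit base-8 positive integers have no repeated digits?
First digit: 7 choices (nonzero). Then descending: 7 × 7 × 6 × 5 × 4 × 3 × 2 = 35280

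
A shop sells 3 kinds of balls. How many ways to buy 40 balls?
C(40+3-1, 3-1) = C(42, 2) = 861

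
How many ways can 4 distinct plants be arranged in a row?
4! = 24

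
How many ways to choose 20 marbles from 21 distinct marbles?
C(21,20) = 21!/(20!×1!) = 21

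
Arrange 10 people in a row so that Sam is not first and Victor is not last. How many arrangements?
By inclusion-exclusion: 10! - 2×(10-1)! + (10-2)! = 3628800 - 725760 + 40320 = 2943360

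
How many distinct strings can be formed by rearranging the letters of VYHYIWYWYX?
10! / (1! × 1! × 1! × 1! × 2! × 4!) = 75600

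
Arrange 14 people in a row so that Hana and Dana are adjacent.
Treat as block: (14-1)! × 2! = 6227020800 × 2 = 12454041600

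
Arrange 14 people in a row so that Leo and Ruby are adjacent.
Treat as block: (14-1)! × 2! = 6227020800 × 2 = 12454041600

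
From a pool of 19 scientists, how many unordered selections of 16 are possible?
C(19,16) = 19!/(16!×3!) = 969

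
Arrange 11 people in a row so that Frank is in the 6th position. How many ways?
Fix one position: (11-1)! = 3628800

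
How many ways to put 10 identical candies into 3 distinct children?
C(10+3-1, 3-1) = C(12, 2) = 66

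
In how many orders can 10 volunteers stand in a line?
10! = 3628800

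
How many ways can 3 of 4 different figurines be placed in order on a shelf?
P(4,3) = 4!/(4-3)! = 24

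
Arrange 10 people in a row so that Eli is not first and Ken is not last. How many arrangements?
By inclusion-exclusion: 10! - 2×(10-1)! + (10-2)! = 3628800 - 725760 + 40320 = 2943360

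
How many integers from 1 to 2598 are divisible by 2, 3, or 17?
⌊2598/2⌋+⌊2598/3⌋+⌊2598/17⌋ - ⌊2598/6⌋-⌊2598/34⌋-⌊2598/51⌋ + ⌊2598/102⌋ = 1299+866+152 - 433-76-50 + 25 = 1783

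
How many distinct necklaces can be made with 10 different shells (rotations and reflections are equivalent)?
(10-1)!/2 = 362880/2 = 181440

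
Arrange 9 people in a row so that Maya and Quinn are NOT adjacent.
Total - adjacent = 9! - (9-1)!×2 = 362880 - 80640 = 282240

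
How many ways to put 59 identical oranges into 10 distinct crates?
C(59+10-1, 10-1) = C(68, 9) = 49280065120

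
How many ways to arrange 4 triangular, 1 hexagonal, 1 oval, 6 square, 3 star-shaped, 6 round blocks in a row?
21! / (4! × 1! × 1! × 6! × 3! × 6!) = 684410126400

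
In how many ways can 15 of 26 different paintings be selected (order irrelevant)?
C(26,15) = 26!/(15!×11!) = 7726160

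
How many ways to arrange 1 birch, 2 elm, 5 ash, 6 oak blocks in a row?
14! / (1! × 2! × 5! × 6!) = 504504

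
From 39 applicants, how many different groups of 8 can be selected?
C(39,8) = 39!/(8!×31!) = 61523748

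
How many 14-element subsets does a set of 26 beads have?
C(26,14) = 26!/(14!×12!) = 9657700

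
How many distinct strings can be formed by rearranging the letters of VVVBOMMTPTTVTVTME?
17! / (1! × 1! × 3! × 5! × 5! × 1! × 1!) = 4116752640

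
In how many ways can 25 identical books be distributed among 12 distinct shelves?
C(25+12-1, 12-1) = C(36, 11) = 600805296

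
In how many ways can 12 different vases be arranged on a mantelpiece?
12! = 479001600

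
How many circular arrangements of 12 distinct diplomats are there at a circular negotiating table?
Circular: fix one position, arrange the rest. (12-1)! = 39916800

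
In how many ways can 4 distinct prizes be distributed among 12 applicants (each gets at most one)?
P(12,4) = 12!/(12-4)! = 11880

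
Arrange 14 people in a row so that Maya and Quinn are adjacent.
Treat as block: (14-1)! × 2! = 6227020800 × 2 = 12454041600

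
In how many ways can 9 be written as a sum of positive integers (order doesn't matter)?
Pentagonal recurrence p(n) = p(n-1) + p(n-2) - p(n-5) - p(n-7) + p(n-12) + p(n-15) - ... gives p(0..8) = 1, 1, 2, 3, 5, 7, 11, 15, 22. p(9) = p(8) + p(7) - p(4) - p(2) = 22 + 15 - 5 - 2 = 30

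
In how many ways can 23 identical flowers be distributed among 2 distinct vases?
C(23+2-1, 2-1) = C(24, 1) = 24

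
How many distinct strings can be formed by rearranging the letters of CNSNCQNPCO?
10! / (1! × 3! × 3! × 1! × 1! × 1!) = 100800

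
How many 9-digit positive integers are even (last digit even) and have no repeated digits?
Last∈{0,2,4,6,8}. Last=0: 362880. Last nonzero: 4×8×P(8,7) = 1290240. Total = 1653120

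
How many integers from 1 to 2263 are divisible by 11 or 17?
⌊2263/11⌋ + ⌊2263/17⌋ - ⌊2263/187⌋ = 205 + 133 - 12 = 326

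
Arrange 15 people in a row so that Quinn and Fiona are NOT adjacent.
Total - adjacent = 15! - (15-1)!×2 = 1307674368000 - 174356582400 = 1133317785600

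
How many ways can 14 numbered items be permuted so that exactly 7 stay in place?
Choose the 7 fixed points C(14,7) = 3432, derange the rest: !7 = Σ_{j=0}^{7} (-1)^j·7!/j! = 5040 - 5040 + 2520 - 840 + 210 - 42 + 7 - 1 = 1854. Product = 3432 × 1854 = 6362928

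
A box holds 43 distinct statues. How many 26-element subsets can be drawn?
C(43,26) = 43!/(26!×17!) = 421171648758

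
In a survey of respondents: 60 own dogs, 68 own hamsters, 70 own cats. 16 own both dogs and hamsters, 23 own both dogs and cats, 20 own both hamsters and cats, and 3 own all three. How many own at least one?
|A∪B∪C| = 60+68+70-16-23-20+3 = 142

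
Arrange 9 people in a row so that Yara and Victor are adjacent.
Treat as block: (9-1)! × 2! = 40320 × 2 = 80640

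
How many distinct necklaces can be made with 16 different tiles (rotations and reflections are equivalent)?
(16-1)!/2 = 1307674368000/2 = 653837184000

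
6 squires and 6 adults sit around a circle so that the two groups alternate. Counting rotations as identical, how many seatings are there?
Fix one of the squires: (6-1)! ways for the remaining squires, × 6! ways for the adults = 120 × 720 = 86400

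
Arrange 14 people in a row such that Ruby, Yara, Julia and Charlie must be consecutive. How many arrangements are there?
Treat the 4 as one block: (14-4+1)! × 4! = 39916800 × 24 = 958003200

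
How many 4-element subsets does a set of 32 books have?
C(32,4) = 32!/(4!×28!) = 35960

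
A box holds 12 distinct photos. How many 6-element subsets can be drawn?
C(12,6) = 12!/(6!×6!) = 924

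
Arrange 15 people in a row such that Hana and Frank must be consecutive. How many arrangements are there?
Treat the 2 as one block: (15-2+1)! × 2! = 87178291200 × 2 = 174356582400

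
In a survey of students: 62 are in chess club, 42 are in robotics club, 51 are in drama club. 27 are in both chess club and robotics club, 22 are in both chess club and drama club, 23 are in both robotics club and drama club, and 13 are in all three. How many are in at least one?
|A∪B∪C| = 62+42+51-27-22-23+13 = 96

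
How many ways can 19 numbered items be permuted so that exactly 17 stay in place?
Choose the 17 fixed points C(19,17) = 171, derange the rest: !2 = Σ_{j=0}^{2} (-1)^j·2!/j! = 2 - 2 + 1 = 1. Product = 171 × 1 = 171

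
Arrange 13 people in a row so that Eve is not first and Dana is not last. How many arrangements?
By inclusion-exclusion: 13! - 2×(13-1)! + (13-2)! = 6227020800 - 958003200 + 39916800 = 5308934400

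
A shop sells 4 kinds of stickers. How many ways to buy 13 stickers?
C(13+4-1, 4-1) = C(16, 3) = 560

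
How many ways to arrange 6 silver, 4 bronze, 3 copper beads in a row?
13! / (6! × 4! × 3!) = 60060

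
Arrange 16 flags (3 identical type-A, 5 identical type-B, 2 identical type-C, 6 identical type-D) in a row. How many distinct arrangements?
16! / (3! × 5! × 2! × 6!) = 20180160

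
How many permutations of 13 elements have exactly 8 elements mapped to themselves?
Choose the 8 fixed points C(13,8) = 1287, derange the rest: !5 = Σ_{j=0}^{5} (-1)^j·5!/j! = 120 - 120 + 60 - 20 + 5 - 1 = 44. Product = 1287 × 44 = 56628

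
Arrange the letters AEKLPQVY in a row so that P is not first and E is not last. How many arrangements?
By inclusion-exclusion: 8! - 2×(8-1)! + (8-2)! = 40320 - 10080 + 720 = 30960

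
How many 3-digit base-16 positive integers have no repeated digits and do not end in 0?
Last digit: 15 nonzero choices. First digit: 14 (nonzero, ≠last). Middle 1: P(14,1) = 14. Total = 2940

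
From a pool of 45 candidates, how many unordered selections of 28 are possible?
C(45,28) = 45!/(28!×17!) = 1103068603890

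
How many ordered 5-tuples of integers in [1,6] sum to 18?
Coefficient of x^18 in (x + x² + ... + x^6)^5. By inclusion-exclusion on dice exceeding 6: Σ_j (-1)^j C(5,j)·C(18-1-6j, 4) = C(5,0)·C(17,4) - C(5,1)·C(11,4) + C(5,2)·C(5,4) = 1·2380 - 5·330 + 10·5 = 780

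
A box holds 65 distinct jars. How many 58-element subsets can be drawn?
C(65,58) = 65!/(58!×7!) = 696190560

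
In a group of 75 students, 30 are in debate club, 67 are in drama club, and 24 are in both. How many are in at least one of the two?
|A∪B| = |A| + |B| - |A∩B| = 30 + 67 - 24 = 73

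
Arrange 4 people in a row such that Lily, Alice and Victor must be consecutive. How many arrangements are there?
Treat the 3 as one block: (4-3+1)! × 3! = 2 × 6 = 12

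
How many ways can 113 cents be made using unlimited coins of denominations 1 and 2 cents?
Coefficient of x^113 in 1/(1-x^1) · 1/(1-x^2). Use j coins of 2 for j = 0..⌊113/2⌋ = 56, the rest in 1s: 56 + 1 = 57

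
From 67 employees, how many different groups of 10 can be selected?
C(67,10) = 67!/(10!×57!) = 247994680648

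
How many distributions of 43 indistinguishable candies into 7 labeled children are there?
C(43+7-1, 7-1) = C(49, 6) = 13983816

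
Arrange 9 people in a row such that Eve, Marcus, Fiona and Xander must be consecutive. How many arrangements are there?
Treat the 4 as one block: (9-4+1)! × 4! = 720 × 24 = 17280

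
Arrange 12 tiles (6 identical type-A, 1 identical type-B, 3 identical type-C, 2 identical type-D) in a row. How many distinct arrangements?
12! / (6! × 1! × 3! × 2!) = 55440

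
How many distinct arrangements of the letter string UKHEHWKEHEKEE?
13! / (3! × 1! × 3! × 1! × 5!) = 1441440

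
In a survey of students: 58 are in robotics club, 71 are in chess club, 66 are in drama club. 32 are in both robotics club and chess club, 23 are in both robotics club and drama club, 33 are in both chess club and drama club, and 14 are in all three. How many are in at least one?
|A∪B∪C| = 58+71+66-32-23-33+14 = 121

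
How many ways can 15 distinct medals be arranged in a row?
15! = 1307674368000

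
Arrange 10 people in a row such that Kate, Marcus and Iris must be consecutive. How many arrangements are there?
Treat the 3 as one block: (10-3+1)! × 3! = 40320 × 6 = 241920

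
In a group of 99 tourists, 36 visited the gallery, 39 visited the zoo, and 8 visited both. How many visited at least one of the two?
|A∪B| = |A| + |B| - |A∩B| = 36 + 39 - 8 = 67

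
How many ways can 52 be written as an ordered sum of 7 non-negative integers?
C(52+7-1, 7-1) = C(58, 6) = 40475358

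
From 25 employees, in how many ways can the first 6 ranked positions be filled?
P(25,6) = 25!/(25-6)! = 127512000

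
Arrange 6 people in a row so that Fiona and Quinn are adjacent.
Treat as block: (6-1)! × 2! = 120 × 2 = 240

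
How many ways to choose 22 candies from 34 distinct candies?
C(34,22) = 34!/(22!×12!) = 548354040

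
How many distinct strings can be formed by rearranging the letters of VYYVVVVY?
8! / (3! × 5!) = 56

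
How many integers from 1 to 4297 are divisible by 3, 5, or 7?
⌊4297/3⌋+⌊4297/5⌋+⌊4297/7⌋ - ⌊4297/15⌋-⌊4297/21⌋-⌊4297/35⌋ + ⌊4297/105⌋ = 1432+859+613 - 286-204-122 + 40 = 2332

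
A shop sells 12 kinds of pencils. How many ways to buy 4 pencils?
C(4+12-1, 12-1) = C(15, 11) = 1365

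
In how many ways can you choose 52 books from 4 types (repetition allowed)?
C(52+4-1, 4-1) = C(55, 3) = 26235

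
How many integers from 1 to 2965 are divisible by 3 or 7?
⌊2965/3⌋ + ⌊2965/7⌋ - ⌊2965/21⌋ = 988 + 423 - 141 = 1270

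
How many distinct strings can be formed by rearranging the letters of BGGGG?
5! / (4! × 1!) = 5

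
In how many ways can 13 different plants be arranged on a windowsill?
13! = 6227020800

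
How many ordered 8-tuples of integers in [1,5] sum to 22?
Coefficient of x^22 in (x + x² + ... + x^5)^8. By inclusion-exclusion on dice exceeding 5: Σ_j (-1)^j C(8,j)·C(22-1-5j, 7) = C(8,0)·C(21,7) - C(8,1)·C(16,7) + C(8,2)·C(11,7) = 1·116280 - 8·11440 + 28·330 = 34000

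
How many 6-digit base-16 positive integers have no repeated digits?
First digit: 15 choices (nonzero). Then descending: 15 × 15 × 14 × 13 × 12 × 11 = 5405400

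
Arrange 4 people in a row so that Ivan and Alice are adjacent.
Treat as block: (4-1)! × 2! = 6 × 2 = 12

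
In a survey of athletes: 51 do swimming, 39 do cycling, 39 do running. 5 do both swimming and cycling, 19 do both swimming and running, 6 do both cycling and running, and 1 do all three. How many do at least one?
|A∪B∪C| = 51+39+39-5-19-6+1 = 100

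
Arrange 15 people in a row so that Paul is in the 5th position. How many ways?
Fix one position: (15-1)! = 87178291200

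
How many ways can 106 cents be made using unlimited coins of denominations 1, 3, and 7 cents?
Coefficient of x^106 in 1/(1-x^1) · 1/(1-x^3) · 1/(1-x^7). Case on j = number of 7-cent coins (j = 0..15); remainder r = 106 - 7j is made from {1,3} in ⌊r/3⌋+1 ways. r = 106, 99, 92, 85, 78, 71, 64, 57, 50, 43, 36, 29, 22, 15, 8, 1 → 36 + 34 + 31 + 29 + 27 + 24 + 22 + 20 + 17 + 15 + 13 + 10 + 8 + 6 + 3 + 1 = 296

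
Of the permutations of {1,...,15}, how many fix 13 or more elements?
Exactly j fixed points: C(15,j)·!(15-j); sum over j ≥ 13 (derangement numbers via !m = (m-1)·(!(m-1) + !(m-2)): !0..!2 = 1, 0, 1). Σ_{j=13}^{15} C(15,j)·!(15-j) = C(15,13)·!2 + C(15,14)·!1 + C(15,15)·!0 = 105·1 + 15·0 + 1·1 = 106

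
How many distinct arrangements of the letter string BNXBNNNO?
8! / (1! × 1! × 2! × 4!) = 840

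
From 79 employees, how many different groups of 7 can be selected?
C(79,7) = 79!/(7!×72!) = 2898753715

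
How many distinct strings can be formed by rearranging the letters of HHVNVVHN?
8! / (3! × 2! × 3!) = 560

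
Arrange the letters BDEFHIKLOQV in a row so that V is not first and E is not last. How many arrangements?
By inclusion-exclusion: 11! - 2×(11-1)! + (11-2)! = 39916800 - 7257600 + 362880 = 33022080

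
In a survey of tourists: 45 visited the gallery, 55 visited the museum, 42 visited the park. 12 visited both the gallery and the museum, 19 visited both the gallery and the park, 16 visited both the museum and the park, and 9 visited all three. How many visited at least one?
|A∪B∪C| = 45+55+42-12-19-16+9 = 104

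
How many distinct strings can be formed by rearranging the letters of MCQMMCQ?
7! / (3! × 2! × 2!) = 210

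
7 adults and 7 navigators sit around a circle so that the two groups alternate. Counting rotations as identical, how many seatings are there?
Fix one of the adults: (7-1)! ways for the remaining adults, × 7! ways for the navigators = 720 × 5040 = 3628800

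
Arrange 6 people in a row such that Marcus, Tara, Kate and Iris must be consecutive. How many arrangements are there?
Treat the 4 as one block: (6-4+1)! × 4! = 6 × 24 = 144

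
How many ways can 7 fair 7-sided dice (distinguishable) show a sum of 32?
Coefficient of x^32 in (x + x² + ... + x^7)^7. By inclusion-exclusion on dice exceeding 7: Σ_j (-1)^j C(7,j)·C(32-1-7j, 6) = C(7,0)·C(31,6) - C(7,1)·C(24,6) + C(7,2)·C(17,6) - C(7,3)·C(10,6) = 1·736281 - 7·134596 + 21·12376 - 35·210 = 46655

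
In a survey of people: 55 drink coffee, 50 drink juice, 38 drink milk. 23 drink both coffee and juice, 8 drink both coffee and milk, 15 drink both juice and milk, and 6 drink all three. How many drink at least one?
|A∪B∪C| = 55+50+38-23-8-15+6 = 103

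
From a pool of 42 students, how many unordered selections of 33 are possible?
C(42,33) = 42!/(33!×9!) = 445891810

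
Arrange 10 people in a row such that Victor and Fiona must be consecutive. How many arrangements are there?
Treat the 2 as one block: (10-2+1)! × 2! = 362880 × 2 = 725760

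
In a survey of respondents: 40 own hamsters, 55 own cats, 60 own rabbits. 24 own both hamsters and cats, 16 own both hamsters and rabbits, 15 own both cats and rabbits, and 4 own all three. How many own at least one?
|A∪B∪C| = 40+55+60-24-16-15+4 = 104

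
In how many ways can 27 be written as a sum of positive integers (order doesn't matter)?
Pentagonal recurrence p(n) = p(n-1) + p(n-2) - p(n-5) - p(n-7) + p(n-12) + p(n-15) - ... gives p(0..26) = 1, 1, 2, 3, 5, 7, 11, 15, 22, 30, 42, 56, 77, 101, 135, 176, 231, 297, 385, 490, 627, 792, 1002, 1255, 1575, 1958, 2436. p(27) = p(26) + p(25) - p(22) - p(20) + p(15) + p(12) - p(5) - p(1) = 2436 + 1958 - 1002 - 627 + 176 + 77 - 7 - 1 = 3010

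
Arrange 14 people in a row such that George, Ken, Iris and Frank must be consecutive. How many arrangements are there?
Treat the 4 as one block: (14-4+1)! × 4! = 39916800 × 24 = 958003200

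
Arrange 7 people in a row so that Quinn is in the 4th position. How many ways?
Fix one position: (7-1)! = 720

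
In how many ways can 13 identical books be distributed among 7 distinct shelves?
C(13+7-1, 7-1) = C(19, 6) = 27132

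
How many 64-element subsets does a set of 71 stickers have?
C(71,64) = 71!/(64!×7!) = 1329890705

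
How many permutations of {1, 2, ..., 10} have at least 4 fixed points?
Exactly j fixed points: C(10,j)·!(10-j); sum over j ≥ 4 (derangement numbers via !m = (m-1)·(!(m-1) + !(m-2)): !0..!6 = 1, 0, 1, 2, 9, 44, 265). Σ_{j=4}^{10} C(10,j)·!(10-j) = C(10,4)·!6 + C(10,5)·!5 + C(10,6)·!4 + C(10,7)·!3 + C(10,8)·!2 + C(10,9)·!1 + C(10,10)·!0 = 210·265 + 252·44 + 210·9 + 120·2 + 45·1 + 10·0 + 1·1 = 68914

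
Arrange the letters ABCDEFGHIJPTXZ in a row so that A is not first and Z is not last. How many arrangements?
By inclusion-exclusion: 14! - 2×(14-1)! + (14-2)! = 87178291200 - 12454041600 + 479001600 = 75203251200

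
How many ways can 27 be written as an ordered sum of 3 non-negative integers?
C(27+3-1, 3-1) = C(29, 2) = 406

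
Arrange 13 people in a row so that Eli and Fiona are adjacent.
Treat as block: (13-1)! × 2! = 479001600 × 2 = 958003200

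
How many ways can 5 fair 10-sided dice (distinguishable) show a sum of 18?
Coefficient of x^18 in (x + x² + ... + x^10)^5. By inclusion-exclusion on dice exceeding 10: Σ_j (-1)^j C(5,j)·C(18-1-10j, 4) = C(5,0)·C(17,4) - C(5,1)·C(7,4) = 1·2380 - 5·35 = 2205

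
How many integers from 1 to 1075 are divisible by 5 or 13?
⌊1075/5⌋ + ⌊1075/13⌋ - ⌊1075/65⌋ = 215 + 82 - 16 = 281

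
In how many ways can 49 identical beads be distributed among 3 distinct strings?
C(49+3-1, 3-1) = C(51, 2) = 1275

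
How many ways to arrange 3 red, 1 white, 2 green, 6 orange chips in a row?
12! / (3! × 1! × 2! × 6!) = 55440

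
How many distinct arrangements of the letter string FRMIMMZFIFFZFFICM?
17! / (2! × 1! × 4! × 1! × 6! × 3!) = 1715313600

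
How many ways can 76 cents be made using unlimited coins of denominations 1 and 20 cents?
Coefficient of x^76 in 1/(1-x^1) · 1/(1-x^20). Use j coins of 20 for j = 0..⌊76/20⌋ = 3, the rest in 1s: 3 + 1 = 4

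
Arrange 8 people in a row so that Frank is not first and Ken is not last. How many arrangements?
By inclusion-exclusion: 8! - 2×(8-1)! + (8-2)! = 40320 - 10080 + 720 = 30960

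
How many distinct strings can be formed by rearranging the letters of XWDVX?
5! / (2! × 1! × 1! × 1!) = 60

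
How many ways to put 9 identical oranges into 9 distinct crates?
C(9+9-1, 9-1) = C(17, 8) = 24310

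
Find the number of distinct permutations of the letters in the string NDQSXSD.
7! / (1! × 1! × 1! × 2! × 2!) = 1260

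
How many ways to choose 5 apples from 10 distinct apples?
C(10,5) = 10!/(5!×5!) = 252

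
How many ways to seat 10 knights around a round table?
Circular: fix one position, arrange the rest. (10-1)! = 362880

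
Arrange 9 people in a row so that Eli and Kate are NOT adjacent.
Total - adjacent = 9! - (9-1)!×2 = 362880 - 80640 = 282240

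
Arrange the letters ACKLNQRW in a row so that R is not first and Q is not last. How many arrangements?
By inclusion-exclusion: 8! - 2×(8-1)! + (8-2)! = 40320 - 10080 + 720 = 30960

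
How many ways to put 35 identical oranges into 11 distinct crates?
C(35+11-1, 11-1) = C(45, 10) = 3190187286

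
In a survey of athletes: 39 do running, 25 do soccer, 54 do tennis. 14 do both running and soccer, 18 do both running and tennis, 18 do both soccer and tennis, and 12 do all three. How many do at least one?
|A∪B∪C| = 39+25+54-14-18-18+12 = 80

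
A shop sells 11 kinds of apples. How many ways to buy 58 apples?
C(58+11-1, 11-1) = C(68, 10) = 290752384208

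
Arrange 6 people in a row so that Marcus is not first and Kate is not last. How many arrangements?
By inclusion-exclusion: 6! - 2×(6-1)! + (6-2)! = 720 - 240 + 24 = 504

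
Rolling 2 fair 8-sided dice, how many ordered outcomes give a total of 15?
Coefficient of x^15 in (x + x² + ... + x^8)^2. By inclusion-exclusion on dice exceeding 8: Σ_j (-1)^j C(2,j)·C(15-1-8j, 1) = C(2,0)·C(14,1) - C(2,1)·C(6,1) = 1·14 - 2·6 = 2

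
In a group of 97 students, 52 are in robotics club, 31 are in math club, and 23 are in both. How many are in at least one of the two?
|A∪B| = |A| + |B| - |A∩B| = 52 + 31 - 23 = 60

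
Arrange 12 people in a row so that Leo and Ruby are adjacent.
Treat as block: (12-1)! × 2! = 39916800 × 2 = 79833600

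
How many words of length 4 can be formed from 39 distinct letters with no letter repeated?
P(39,4) = 39!/(39-4)! = 1974024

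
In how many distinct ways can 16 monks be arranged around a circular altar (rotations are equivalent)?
Circular: fix one position, arrange the rest. (16-1)! = 1307674368000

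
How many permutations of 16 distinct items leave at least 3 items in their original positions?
Exactly j fixed points: C(16,j)·!(16-j); sum over j ≥ 3 (derangement numbers via !m = (m-1)·(!(m-1) + !(m-2)): !0..!13 = 1, 0, 1, 2, 9, 44, 265, 1854, 14833, 133496, 1334961, 14684570, 176214841, 2290792932). Σ_{j=3}^{16} C(16,j)·!(16-j) = C(16,3)·!13 + C(16,4)·!12 + C(16,5)·!11 + C(16,6)·!10 + C(16,7)·!9 + C(16,8)·!8 + C(16,9)·!7 + C(16,10)·!6 + C(16,11)·!5 + C(16,12)·!4 + C(16,13)·!3 + C(16,14)·!2 + C(16,15)·!1 + C(16,16)·!0 = 560·2290792932 + 1820·176214841 + 4368·14684570 + 8008·1334961 + 11440·133496 + 12870·14833 + 11440·1854 + 8008·265 + 4368·44 + 1820·9 + 560·2 + 120·1 + 16·0 + 1·1 = 1680129258631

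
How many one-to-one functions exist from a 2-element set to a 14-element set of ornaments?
P(14,2) = 14!/(14-2)! = 182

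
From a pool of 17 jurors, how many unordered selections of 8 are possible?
C(17,8) = 17!/(8!×9!) = 24310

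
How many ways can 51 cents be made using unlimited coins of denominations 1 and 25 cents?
Coefficient of x^51 in 1/(1-x^1) · 1/(1-x^25). Use j coins of 25 for j = 0..⌊51/25⌋ = 2, the rest in 1s: 2 + 1 = 3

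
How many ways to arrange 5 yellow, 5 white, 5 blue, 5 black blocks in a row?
20! / (5! × 5! × 5! × 5!) = 11732745024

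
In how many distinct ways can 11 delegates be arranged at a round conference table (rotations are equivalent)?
Circular: fix one position, arrange the rest. (11-1)! = 3628800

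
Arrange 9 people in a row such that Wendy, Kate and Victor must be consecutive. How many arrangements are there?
Treat the 3 as one block: (9-3+1)! × 3! = 5040 × 6 = 30240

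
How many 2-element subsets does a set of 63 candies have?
C(63,2) = 63!/(2!×61!) = 1953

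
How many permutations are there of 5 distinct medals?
5! = 120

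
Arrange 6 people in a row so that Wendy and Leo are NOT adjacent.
Total - adjacent = 6! - (6-1)!×2 = 720 - 240 = 480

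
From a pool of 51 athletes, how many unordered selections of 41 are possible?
C(51,41) = 51!/(41!×10!) = 12777711870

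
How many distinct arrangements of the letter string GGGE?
4! / (1! × 3!) = 4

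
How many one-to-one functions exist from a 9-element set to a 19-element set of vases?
P(19,9) = 19!/(19-9)! = 33522128640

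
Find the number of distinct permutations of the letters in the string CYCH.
4! / (2! × 1! × 1!) = 12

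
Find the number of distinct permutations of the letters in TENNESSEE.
9! / (1! × 4! × 2! × 2!) = 3780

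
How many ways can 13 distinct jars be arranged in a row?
13! = 6227020800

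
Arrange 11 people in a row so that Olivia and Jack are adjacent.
Treat as block: (11-1)! × 2! = 3628800 × 2 = 7257600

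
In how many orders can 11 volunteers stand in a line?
11! = 39916800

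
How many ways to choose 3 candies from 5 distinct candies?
C(5,3) = 5!/(3!×2!) = 10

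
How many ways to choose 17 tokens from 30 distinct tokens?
C(30,17) = 30!/(17!×13!) = 119759850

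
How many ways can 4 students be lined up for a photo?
4! = 24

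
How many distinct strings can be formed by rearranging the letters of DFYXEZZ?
7! / (1! × 2! × 1! × 1! × 1! × 1!) = 2520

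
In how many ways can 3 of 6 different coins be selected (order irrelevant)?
C(6,3) = 6!/(3!×3!) = 20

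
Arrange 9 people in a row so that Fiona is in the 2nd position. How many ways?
Fix one position: (9-1)! = 40320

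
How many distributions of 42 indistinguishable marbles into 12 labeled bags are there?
C(42+12-1, 12-1) = C(53, 11) = 76223753060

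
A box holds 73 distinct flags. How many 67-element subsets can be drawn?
C(73,67) = 73!/(67!×6!) = 170230452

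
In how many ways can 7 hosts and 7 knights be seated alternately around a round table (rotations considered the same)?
Fix one of the hosts: (7-1)! ways for the remaining hosts, × 7! ways for the knights = 720 × 5040 = 3628800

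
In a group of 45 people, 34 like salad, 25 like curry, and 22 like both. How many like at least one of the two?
|A∪B| = |A| + |B| - |A∩B| = 34 + 25 - 22 = 37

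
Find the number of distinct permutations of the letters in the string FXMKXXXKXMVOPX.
14! / (6! × 1! × 1! × 1! × 2! × 2! × 1!) = 30270240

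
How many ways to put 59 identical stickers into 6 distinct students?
C(59+6-1, 6-1) = C(64, 5) = 7624512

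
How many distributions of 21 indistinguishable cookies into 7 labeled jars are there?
C(21+7-1, 7-1) = C(27, 6) = 296010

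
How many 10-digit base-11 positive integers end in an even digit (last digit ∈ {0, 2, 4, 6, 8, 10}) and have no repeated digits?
Last∈{0,2,4,6,8,10}. Last=0: 3628800. Last nonzero: 5×9×P(9,8) = 16329600. Total = 19958400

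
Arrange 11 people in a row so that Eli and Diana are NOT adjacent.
Total - adjacent = 11! - (11-1)!×2 = 39916800 - 7257600 = 32659200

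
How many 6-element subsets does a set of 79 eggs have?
C(79,6) = 79!/(6!×73!) = 277962685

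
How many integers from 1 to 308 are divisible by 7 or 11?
⌊308/7⌋ + ⌊308/11⌋ - ⌊308/77⌋ = 44 + 28 - 4 = 68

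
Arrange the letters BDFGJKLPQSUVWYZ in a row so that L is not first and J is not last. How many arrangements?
By inclusion-exclusion: 15! - 2×(15-1)! + (15-2)! = 1307674368000 - 174356582400 + 6227020800 = 1139544806400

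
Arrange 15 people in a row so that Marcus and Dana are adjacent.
Treat as block: (15-1)! × 2! = 87178291200 × 2 = 174356582400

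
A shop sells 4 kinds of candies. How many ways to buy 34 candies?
C(34+4-1, 4-1) = C(37, 3) = 7770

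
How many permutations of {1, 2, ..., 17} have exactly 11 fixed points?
Choose the 11 fixed points C(17,11) = 12376, derange the rest: !6 = Σ_{j=0}^{6} (-1)^j·6!/j! = 720 - 720 + 360 - 120 + 30 - 6 + 1 = 265. Product = 12376 × 265 = 3279640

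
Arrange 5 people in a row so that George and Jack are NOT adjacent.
Total - adjacent = 5! - (5-1)!×2 = 120 - 48 = 72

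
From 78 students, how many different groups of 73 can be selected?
C(78,73) = 78!/(73!×5!) = 21111090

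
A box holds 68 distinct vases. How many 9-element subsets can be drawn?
C(68,9) = 68!/(9!×59!) = 49280065120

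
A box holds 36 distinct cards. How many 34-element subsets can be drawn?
C(36,34) = 36!/(34!×2!) = 630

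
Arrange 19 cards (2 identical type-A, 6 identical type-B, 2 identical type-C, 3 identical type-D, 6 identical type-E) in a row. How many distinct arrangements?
19! / (2! × 6! × 2! × 3! × 6!) = 9777287520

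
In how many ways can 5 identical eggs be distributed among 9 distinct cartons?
C(5+9-1, 9-1) = C(13, 8) = 1287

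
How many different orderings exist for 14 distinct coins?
14! = 87178291200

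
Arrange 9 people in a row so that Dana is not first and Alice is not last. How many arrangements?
By inclusion-exclusion: 9! - 2×(9-1)! + (9-2)! = 362880 - 80640 + 5040 = 287280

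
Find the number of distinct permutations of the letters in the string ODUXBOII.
8! / (1! × 1! × 1! × 1! × 2! × 2!) = 10080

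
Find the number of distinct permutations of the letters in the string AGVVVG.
6! / (2! × 1! × 3!) = 60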